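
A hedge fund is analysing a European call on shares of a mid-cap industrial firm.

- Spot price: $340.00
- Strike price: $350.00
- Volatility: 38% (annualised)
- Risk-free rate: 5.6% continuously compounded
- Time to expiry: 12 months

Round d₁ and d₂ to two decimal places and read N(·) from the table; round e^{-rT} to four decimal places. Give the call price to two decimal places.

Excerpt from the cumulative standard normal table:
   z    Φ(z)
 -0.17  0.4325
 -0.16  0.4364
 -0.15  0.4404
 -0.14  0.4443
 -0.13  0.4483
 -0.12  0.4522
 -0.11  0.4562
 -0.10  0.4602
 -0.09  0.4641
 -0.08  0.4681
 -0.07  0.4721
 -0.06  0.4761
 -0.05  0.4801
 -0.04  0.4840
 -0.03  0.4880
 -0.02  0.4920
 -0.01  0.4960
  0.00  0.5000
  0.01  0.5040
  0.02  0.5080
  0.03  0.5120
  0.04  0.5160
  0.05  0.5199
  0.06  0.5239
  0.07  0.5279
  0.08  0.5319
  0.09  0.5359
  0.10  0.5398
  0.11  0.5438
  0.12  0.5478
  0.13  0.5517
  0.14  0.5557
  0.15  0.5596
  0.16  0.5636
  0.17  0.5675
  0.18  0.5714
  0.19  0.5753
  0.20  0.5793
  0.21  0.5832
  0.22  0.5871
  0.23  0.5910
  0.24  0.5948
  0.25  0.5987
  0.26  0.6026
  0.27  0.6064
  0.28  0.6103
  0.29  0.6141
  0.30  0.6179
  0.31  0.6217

T = 1;  σ√T = 0.3800
d₁ = [ln(340/350) + (0.056 + 0.38²/2)·1] / 0.3800 = [-0.0290 + 0.1282] / 0.3800 = 0.2611 which rounds to 0.26
d₂ = d₁ − σ√T = 0.2611 − 0.3800 = -0.1189 which rounds to -0.12
e^(−rT) = e^(−0.056·1) = 0.9455
C = 340·N(0.26) − 350·0.9455·N(-0.12) = 340·0.6026 − 350·0.9455·0.4522 = 204.8840 − 149.6443 = 55.2397

$55.24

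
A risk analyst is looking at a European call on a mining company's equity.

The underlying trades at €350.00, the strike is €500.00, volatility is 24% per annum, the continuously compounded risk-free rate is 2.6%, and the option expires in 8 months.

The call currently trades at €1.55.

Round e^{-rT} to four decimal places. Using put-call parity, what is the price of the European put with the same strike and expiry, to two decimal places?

€142.95

e^(−rT) = e^(−0.026·0.6667) = 0.9828
Put-call parity: C − P = S − K·e^(−rT) = 350 − 500·0.9828 = 350 − 491.4000 = -141.4000
P = C − (C − P) = 1.55 − (-141.4000) = 142.9500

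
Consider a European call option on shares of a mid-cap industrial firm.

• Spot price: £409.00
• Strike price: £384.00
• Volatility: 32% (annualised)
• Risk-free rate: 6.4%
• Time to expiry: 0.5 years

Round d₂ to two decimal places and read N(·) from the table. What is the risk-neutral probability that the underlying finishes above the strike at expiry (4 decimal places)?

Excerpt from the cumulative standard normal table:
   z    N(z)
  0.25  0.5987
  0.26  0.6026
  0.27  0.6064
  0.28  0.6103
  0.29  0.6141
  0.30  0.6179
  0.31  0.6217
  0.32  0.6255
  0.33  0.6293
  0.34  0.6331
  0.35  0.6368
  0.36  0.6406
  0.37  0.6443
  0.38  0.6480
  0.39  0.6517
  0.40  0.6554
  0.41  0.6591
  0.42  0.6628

σ√T = 0.32 × 0.7071 = 0.2263
d₁ = [ln(409/384) + (0.064 + ½·0.32²)·0.5] / (σ√T) = (0.0631 + 0.0576) / 0.2263 = 0.5333 ≈ 0.53
d₂ = 0.5333 − 0.2263 = 0.3070 ≈ 0.31
Pr(exercise) under Q = N(d₂) = 0.6217

0.6217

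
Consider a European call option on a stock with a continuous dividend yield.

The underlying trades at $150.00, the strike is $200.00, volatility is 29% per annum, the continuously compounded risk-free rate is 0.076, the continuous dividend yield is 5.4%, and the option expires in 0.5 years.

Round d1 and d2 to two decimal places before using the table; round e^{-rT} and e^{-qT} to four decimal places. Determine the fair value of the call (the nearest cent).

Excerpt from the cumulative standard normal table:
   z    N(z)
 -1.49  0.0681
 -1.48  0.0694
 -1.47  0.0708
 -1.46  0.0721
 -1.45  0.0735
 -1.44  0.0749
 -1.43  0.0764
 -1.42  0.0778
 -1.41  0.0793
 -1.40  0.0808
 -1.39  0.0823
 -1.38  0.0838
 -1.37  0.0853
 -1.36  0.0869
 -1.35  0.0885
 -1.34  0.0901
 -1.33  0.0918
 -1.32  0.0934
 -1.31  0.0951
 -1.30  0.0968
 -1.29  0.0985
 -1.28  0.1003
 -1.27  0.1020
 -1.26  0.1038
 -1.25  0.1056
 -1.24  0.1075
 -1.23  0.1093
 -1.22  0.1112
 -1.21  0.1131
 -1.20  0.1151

σ√T = 0.29 × 0.7071 = 0.2051
ln(S/K) + (r − q + σ²/2)T = ln(150/200) + (0.076 − 0.054 + 0.29²/2)·0.5 = -0.2877 + 0.0320 = -0.2557
d₁ = -0.2557 / 0.2051 = -1.2467 which rounds to -1.25
d₂ = d₁ − σ√T = -1.2467 − 0.2051 = -1.4518 which rounds to -1.45
exp(−qT) = exp(−0.054·0.5) = 0.9734;  exp(−rT) = exp(−0.076·0.5) = 0.9627
N(d₁) = N(-1.25) = 0.1056;  N(d₂) = N(-1.45) = 0.0735
C = 150·0.9734·0.1056 − 200·0.9627·0.0735 = 15.4187 − 14.1517 = 1.2670

$1.27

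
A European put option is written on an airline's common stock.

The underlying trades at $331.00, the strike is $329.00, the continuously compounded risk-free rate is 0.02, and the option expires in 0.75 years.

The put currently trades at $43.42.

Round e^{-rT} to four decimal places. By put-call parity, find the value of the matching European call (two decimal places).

$50.32

exp(−rT) = exp(−0.02·0.75) = 0.9851
Put-call parity: C − P = S − K·e^(−rT) = 331 − 329·0.9851 = 331 − 324.0979 = 6.9021
C = P + (C − P) = 43.42 + (6.9021) = 50.3221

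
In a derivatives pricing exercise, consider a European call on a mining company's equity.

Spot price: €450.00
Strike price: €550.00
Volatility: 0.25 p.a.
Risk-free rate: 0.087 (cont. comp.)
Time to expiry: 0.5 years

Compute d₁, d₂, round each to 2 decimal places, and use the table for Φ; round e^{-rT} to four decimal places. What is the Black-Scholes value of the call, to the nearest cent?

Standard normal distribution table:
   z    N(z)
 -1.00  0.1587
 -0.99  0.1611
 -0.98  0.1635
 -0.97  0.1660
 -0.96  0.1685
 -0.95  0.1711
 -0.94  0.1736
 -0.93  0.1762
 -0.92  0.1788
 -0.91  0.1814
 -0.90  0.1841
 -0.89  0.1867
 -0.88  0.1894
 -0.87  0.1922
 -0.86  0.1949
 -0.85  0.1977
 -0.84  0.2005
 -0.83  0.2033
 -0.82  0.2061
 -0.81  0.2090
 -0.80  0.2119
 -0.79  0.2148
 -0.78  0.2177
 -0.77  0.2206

σ√T = 0.25 × 0.7071 = 0.1768
ln(S/K) + (r + σ²/2)T = ln(450/550) + (0.087 + 0.25²/2)·0.5 = -0.2007 + 0.0591 = -0.1415
d₁ = -0.1415 / 0.1768 = -0.8007 which rounds to -0.80
d₂ = d₁ − σ√T = -0.8007 − 0.1768 = -0.9775 which rounds to -0.98
e^(−rT) = e^(−0.087·0.5) = 0.9574
N(d₁) = N(-0.80) = 0.2119;  N(d₂) = N(-0.98) = 0.1635
C = 450·0.2119 − 550·0.9574·0.1635 = 95.3550 − 86.0942 = 9.2608

€9.26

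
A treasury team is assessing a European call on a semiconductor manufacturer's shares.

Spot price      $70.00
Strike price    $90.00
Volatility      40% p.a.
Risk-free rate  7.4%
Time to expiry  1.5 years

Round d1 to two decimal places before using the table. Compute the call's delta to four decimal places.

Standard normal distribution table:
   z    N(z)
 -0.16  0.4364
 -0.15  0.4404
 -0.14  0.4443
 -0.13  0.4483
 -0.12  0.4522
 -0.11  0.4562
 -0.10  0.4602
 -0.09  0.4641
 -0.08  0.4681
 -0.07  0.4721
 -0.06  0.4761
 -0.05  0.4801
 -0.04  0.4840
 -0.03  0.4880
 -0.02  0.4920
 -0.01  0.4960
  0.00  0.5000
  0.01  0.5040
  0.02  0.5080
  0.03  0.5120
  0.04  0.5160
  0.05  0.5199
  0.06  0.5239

0.4840

σ√T = 0.4 × 1.2247 = 0.4899
d₁ = [ln(70/90) + (0.074 + 0.4²/2)·1.5] / 0.4899 = [-0.2513 + 0.2310] / 0.4899 = -0.0415 ≈ -0.04
N(d₁) = N(-0.04) = 0.4840
Δ_call = N(d₁) = 0.4840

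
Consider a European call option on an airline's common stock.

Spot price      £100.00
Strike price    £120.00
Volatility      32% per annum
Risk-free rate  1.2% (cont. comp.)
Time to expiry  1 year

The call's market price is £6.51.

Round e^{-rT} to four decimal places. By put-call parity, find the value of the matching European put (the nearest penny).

£25.08

exp(−rT) = exp(−0.012·1) = 0.9881
Put-call parity: C − P = S − K·e^(−rT) = 100 − 120·0.9881 = 100 − 118.5720 = -18.5720
P = C − (C − P) = 6.51 − (-18.5720) = 25.0820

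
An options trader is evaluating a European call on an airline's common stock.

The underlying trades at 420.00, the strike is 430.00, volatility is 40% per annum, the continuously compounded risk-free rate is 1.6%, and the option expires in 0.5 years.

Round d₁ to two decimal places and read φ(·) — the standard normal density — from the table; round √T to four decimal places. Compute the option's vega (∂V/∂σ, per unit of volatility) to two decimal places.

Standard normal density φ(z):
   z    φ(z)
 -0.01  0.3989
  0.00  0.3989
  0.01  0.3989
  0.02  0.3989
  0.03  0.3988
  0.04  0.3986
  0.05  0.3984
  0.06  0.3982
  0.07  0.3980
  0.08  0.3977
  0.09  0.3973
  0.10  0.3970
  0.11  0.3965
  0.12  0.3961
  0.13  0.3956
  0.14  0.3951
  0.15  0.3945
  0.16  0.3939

σ√T = 0.4 × 0.7071 = 0.2828
d₁ = [ln(420/430) + (0.016 + 0.4²/2)·0.5] / 0.2828 = [-0.0235 + 0.0480] / 0.2828 = 0.0865 which rounds to 0.09
√T = √0.5 = 0.7071
φ(d₁) = φ(0.09) = 0.3973
vega = S·φ(d₁)·√T = 420·0.3973·0.7071 = 117.9909

117.99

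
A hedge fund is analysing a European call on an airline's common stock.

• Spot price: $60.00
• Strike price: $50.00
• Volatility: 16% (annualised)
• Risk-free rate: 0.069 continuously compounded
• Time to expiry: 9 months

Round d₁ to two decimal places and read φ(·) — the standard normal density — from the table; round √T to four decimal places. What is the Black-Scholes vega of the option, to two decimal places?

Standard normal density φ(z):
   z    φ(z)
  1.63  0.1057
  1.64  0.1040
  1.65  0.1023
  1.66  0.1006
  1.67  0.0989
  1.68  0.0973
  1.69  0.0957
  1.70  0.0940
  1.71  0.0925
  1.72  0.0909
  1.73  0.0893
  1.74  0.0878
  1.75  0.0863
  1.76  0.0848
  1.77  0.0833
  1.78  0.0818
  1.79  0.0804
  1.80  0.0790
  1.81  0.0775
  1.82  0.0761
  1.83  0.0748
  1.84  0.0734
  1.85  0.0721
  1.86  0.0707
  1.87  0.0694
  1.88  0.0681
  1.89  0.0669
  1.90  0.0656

σ√T = 0.16·√0.75 = 0.1386
d₁ = [ln(60/50) + (0.069 + 0.16²/2)·0.75] / 0.1386 = [0.1823 + 0.0614] / 0.1386 = 1.7585 which rounds to 1.76
√T = √0.75 = 0.8660
φ(d₁) = φ(1.76) = 0.0848
vega = S·φ(d₁)·√T = 60·0.0848·0.8660 = 4.4062

4.41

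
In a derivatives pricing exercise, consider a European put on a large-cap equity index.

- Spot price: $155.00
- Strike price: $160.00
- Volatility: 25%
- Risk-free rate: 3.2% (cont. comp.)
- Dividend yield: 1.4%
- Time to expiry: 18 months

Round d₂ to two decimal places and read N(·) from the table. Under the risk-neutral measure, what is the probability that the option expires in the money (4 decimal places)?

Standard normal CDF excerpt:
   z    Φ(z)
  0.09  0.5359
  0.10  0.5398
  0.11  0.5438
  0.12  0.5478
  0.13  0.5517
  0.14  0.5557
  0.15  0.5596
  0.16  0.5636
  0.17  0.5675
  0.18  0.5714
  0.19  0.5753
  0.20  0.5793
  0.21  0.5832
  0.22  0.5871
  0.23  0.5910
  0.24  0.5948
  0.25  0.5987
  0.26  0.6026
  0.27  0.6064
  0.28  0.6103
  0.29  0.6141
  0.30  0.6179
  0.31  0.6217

0.5675

σ√T = 0.25 × 1.2247 = 0.3062
d₁ = [ln(155/160) + (0.032 − 0.014 + ½·0.25²)·1.5] / (σ√T) = (-0.0317 + 0.0739) / 0.3062 = 0.1376 → 0.14
d₂ = 0.1376 − 0.3062 = -0.1686 → -0.17
Pr(exercise) under Q = N(−d₂) = N(0.17) = 0.5675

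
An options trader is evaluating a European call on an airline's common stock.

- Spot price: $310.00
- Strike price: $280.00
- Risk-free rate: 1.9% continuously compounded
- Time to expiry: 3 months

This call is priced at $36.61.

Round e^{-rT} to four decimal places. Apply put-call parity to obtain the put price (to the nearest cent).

$5.29

exp(−rT) = exp(−0.019·0.25) = 0.9953
Put-call parity: C − P = S − K·e^(−rT) = 310 − 280·0.9953 = 310 − 278.6840 = 31.3160
P = C − (C − P) = 36.61 − (31.3160) = 5.2940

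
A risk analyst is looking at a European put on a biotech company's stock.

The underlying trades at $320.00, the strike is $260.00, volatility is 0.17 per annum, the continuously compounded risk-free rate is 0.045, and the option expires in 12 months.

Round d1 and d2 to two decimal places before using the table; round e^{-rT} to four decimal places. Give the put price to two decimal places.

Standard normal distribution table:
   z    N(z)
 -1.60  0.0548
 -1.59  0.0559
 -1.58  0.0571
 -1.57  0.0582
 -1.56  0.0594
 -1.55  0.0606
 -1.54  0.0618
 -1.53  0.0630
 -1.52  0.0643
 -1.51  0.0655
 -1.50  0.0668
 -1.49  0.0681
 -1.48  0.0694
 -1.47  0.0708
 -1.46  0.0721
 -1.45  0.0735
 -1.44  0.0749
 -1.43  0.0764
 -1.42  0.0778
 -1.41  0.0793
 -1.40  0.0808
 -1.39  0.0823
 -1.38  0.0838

σ√T = 0.17·√1 = 0.1700
d₁ = [ln(320/260) + (0.045 + 0.17²/2)·1] / 0.1700 = [0.2076 + 0.0595] / 0.1700 = 1.5711 ⇒ 1.57
d₂ = d₁ − σ√T = 1.5711 − 0.1700 = 1.4011 ⇒ 1.40
e^(−rT) = e^(−0.045·1) = 0.9560
P = 260·0.9560·N(-1.40) − 320·N(-1.57) = 260·0.9560·0.0808 − 320·0.0582 = 20.0836 − 18.6240 = 1.4596

$1.46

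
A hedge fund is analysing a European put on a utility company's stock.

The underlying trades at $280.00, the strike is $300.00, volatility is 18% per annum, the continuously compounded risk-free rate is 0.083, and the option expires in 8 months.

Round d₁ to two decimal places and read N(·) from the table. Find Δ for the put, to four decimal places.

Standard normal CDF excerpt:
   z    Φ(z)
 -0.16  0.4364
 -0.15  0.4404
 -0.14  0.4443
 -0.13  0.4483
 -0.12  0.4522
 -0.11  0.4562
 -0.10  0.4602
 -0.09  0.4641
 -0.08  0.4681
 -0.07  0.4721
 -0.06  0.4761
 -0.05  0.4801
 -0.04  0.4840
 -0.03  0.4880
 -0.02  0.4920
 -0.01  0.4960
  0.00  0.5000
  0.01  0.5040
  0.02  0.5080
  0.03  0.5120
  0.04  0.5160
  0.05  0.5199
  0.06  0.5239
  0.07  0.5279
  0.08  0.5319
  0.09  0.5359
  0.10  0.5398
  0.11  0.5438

T = 0.6667;  σ√T = 0.1470
d₁ = [ln(280/300) + (0.083 + 0.18²/2)·0.6667] / 0.1470 = [-0.0690 + 0.0661] / 0.1470 = -0.0195 ≈ -0.02
N(d₁) = N(-0.02) = 0.4920
Δ_put = N(d₁) − 1 = 0.4920 − 1 = -0.5080

-0.5080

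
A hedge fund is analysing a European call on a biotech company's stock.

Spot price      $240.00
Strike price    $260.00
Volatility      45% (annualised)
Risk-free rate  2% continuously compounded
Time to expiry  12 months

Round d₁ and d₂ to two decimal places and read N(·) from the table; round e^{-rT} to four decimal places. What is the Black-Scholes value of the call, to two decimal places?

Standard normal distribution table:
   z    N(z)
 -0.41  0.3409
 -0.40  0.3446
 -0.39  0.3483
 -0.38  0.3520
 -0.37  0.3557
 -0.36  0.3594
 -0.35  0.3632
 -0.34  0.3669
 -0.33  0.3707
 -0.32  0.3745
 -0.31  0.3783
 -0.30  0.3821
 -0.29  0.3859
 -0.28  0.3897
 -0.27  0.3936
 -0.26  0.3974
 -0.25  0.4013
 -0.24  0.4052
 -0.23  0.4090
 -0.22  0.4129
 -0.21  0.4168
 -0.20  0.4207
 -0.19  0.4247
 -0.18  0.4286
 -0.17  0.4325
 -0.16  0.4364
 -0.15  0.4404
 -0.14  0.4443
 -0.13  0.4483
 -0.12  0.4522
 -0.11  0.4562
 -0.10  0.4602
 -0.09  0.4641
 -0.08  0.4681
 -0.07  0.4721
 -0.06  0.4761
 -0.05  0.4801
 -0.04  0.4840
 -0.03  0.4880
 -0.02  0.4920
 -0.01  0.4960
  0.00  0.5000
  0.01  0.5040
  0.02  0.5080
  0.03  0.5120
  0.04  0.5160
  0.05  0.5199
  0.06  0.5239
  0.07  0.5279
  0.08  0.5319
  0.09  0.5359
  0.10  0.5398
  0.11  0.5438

$37.02

σ√T = 0.45·√1 = 0.4500
d₁ = [ln(240/260) + (0.02 + 0.45²/2)·1] / 0.4500 = [-0.0800 + 0.1213] / 0.4500 = 0.0916 ⇒ 0.09
d₂ = d₁ − σ√T = 0.0916 − 0.4500 = -0.3584 ⇒ -0.36
exp(−rT) = exp(−0.02·1) = 0.9802
N(d₁) = N(0.09) = 0.5359;  N(d₂) = N(-0.36) = 0.3594
C = 240·0.5359 − 260·0.9802·0.3594 = 128.6160 − 91.5938 = 37.0222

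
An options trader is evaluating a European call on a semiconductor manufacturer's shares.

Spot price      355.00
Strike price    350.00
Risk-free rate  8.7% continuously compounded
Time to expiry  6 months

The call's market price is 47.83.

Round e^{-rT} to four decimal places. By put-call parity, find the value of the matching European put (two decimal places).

exp(−rT) = exp(−0.087·0.5) = 0.9574
Put-call parity: C − P = S − K·e^(−rT) = 355 − 350·0.9574 = 355 − 335.0900 = 19.9100
P = C − (C − P) = 47.83 − (19.9100) = 27.9200

27.92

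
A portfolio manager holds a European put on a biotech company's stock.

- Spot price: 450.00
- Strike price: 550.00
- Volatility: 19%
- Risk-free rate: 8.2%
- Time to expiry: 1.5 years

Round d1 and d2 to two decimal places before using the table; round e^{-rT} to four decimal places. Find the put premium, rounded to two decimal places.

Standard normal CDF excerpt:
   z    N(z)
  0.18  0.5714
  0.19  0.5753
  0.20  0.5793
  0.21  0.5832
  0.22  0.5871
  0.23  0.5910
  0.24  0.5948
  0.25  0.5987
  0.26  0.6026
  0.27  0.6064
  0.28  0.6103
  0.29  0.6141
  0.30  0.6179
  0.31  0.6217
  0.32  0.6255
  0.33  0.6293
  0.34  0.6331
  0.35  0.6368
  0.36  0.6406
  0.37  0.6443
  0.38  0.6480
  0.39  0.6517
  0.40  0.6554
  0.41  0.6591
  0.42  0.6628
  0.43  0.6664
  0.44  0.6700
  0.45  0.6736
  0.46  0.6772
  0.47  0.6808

63.42

σ√T = 0.19 × 1.2247 = 0.2327
ln(S/K) + (r + σ²/2)T = ln(450/550) + (0.082 + 0.19²/2)·1.5 = -0.2007 + 0.1501 = -0.0506
d₁ = -0.0506 / 0.2327 = -0.2174 → -0.22
d₂ = d₁ − σ√T = -0.2174 − 0.2327 = -0.4501 → -0.45
e^(−rT) = e^(−0.082·1.5) = 0.8843
N(−d₂) = N(0.45) = 0.6736;  N(−d₁) = N(0.22) = 0.5871
P = 550·0.8843·0.6736 − 450·0.5871 = 327.6155 − 264.1950 = 63.4205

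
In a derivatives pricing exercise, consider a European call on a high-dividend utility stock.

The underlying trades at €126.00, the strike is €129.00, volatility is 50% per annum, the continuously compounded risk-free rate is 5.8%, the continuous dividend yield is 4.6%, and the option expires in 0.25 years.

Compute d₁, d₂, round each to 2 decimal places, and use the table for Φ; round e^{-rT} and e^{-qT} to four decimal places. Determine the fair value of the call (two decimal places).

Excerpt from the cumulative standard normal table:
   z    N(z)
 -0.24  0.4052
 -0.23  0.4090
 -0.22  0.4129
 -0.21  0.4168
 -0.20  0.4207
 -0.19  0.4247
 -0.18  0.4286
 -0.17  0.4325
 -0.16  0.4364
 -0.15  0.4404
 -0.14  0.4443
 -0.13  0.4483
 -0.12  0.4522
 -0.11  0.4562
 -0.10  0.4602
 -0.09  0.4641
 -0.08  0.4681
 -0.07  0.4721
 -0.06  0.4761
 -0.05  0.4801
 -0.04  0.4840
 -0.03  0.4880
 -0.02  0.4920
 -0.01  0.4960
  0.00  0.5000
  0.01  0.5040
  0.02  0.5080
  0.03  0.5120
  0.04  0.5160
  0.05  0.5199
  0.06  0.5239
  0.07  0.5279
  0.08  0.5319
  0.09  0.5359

€11.28

σ√T = 0.5 × 0.5000 = 0.2500
d₁ = [ln(126/129) + (0.058 − 0.046 + 0.5²/2)·0.25] / 0.2500 = [-0.0235 + 0.0343] / 0.2500 = 0.0429 → 0.04
d₂ = d₁ − σ√T = 0.0429 − 0.2500 = -0.2071 → -0.21
exp(−qT) = exp(−0.046·0.25) = 0.9886;  exp(−rT) = exp(−0.058·0.25) = 0.9856
C = 126·0.9886·N(0.04) − 129·0.9856·N(-0.21) = 126·0.9886·0.5160 − 129·0.9856·0.4168 = 64.2748 − 52.9930 = 11.2819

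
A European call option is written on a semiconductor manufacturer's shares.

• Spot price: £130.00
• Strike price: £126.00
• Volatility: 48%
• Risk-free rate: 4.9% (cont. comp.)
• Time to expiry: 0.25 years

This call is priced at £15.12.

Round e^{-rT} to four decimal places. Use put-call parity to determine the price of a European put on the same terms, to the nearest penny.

£9.58

e^(−rT) = e^(−0.049·0.25) = 0.9878
Put-call parity: C − P = S − K·e^(−rT) = 130 − 126·0.9878 = 130 − 124.4628 = 5.5372
P = C − (C − P) = 15.12 − (5.5372) = 9.5828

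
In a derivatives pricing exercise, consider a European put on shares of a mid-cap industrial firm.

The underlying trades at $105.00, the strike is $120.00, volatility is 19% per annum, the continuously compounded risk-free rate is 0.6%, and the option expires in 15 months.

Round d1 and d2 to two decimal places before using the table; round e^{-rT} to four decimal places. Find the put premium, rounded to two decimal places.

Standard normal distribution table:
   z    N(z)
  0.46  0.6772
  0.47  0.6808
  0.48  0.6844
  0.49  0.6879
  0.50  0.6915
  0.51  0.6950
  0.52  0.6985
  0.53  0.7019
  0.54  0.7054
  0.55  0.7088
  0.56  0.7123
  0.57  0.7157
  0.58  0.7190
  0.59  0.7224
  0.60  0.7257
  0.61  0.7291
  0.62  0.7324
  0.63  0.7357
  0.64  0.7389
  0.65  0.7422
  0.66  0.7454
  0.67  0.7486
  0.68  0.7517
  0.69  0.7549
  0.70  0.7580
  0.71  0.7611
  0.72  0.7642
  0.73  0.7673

σ√T = 0.19 × 1.1180 = 0.2124
d₁ = [ln(105/120) + (0.006 + 0.19²/2)·1.25] / 0.2124 = [-0.1335 + 0.0301] / 0.2124 = -0.4871 ≈ -0.49
d₂ = d₁ − σ√T = -0.4871 − 0.2124 = -0.6995 ≈ -0.70
e^(−rT) = e^(−0.006·1.25) = 0.9925
N(−d₂) = N(0.70) = 0.7580;  N(−d₁) = N(0.49) = 0.6879
P = 120·0.9925·0.7580 − 105·0.6879 = 90.2778 − 72.2295 = 18.0483

$18.05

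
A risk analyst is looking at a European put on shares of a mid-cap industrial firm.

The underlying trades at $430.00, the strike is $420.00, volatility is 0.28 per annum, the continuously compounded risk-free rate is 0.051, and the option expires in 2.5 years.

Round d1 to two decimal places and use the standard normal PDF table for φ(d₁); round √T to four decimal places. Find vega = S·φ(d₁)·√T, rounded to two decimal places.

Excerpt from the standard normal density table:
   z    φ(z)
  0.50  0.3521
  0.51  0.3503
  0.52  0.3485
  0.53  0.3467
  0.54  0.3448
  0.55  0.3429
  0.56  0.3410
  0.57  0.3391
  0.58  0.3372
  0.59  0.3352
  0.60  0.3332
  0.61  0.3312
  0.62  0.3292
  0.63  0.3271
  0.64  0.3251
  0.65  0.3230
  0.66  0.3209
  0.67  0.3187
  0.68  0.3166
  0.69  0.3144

σ√T = 0.28 × 1.5811 = 0.4427
d₁ = [ln(430/420) + (0.051 + 0.28²/2)·2.5] / 0.4427 = [0.0235 + 0.2255] / 0.4427 = 0.5625 ≈ 0.56
√T = √2.5 = 1.5811
φ(d₁) = φ(0.56) = 0.3410
vega = S·φ(d₁)·√T = 430·0.3410·1.5811 = 231.8367
(Vega is the same for a European call and put with the same parameters.)

231.84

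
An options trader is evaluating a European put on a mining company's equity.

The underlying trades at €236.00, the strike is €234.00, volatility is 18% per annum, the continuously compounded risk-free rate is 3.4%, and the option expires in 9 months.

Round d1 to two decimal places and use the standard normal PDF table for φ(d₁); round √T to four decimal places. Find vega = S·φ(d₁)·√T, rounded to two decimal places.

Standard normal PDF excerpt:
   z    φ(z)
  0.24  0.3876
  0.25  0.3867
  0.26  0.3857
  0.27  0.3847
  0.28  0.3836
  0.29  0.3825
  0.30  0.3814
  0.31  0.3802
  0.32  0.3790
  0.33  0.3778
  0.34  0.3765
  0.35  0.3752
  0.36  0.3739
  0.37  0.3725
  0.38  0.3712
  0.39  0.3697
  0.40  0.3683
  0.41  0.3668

77.95

σ√T = 0.18·√0.75 = 0.1559
d₁ = [ln(236/234) + (0.034 + 0.18²/2)·0.75] / 0.1559 = [0.0085 + 0.0377] / 0.1559 = 0.2961 which rounds to 0.30
√T = √0.75 = 0.8660
φ(d₁) = φ(0.30) = 0.3814
vega = S·φ(d₁)·√T = 236·0.3814·0.8660 = 77.9490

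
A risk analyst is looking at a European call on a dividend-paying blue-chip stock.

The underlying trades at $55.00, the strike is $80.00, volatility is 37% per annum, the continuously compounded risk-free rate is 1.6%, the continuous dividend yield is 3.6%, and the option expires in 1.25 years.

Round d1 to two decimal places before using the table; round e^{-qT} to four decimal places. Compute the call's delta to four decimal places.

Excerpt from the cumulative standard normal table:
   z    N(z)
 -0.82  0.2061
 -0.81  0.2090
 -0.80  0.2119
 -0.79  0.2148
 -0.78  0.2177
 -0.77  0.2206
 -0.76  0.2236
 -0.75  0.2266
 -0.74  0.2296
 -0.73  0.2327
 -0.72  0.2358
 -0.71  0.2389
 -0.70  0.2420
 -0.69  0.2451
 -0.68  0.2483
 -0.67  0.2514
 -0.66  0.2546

T = 1.25;  σ√T = 0.4137
ln(S/K) + (r − q + σ²/2)T = ln(55/80) + (0.016 − 0.036 + 0.37²/2)·1.25 = -0.3747 + 0.0606 = -0.3141
d₁ = -0.3141 / 0.4137 = -0.7594 → -0.76
N(d₁) = N(-0.76) = 0.2236
Δ_call = exp(−qT)·N(d₁) = 0.9560·0.2236 = 0.2138

0.2138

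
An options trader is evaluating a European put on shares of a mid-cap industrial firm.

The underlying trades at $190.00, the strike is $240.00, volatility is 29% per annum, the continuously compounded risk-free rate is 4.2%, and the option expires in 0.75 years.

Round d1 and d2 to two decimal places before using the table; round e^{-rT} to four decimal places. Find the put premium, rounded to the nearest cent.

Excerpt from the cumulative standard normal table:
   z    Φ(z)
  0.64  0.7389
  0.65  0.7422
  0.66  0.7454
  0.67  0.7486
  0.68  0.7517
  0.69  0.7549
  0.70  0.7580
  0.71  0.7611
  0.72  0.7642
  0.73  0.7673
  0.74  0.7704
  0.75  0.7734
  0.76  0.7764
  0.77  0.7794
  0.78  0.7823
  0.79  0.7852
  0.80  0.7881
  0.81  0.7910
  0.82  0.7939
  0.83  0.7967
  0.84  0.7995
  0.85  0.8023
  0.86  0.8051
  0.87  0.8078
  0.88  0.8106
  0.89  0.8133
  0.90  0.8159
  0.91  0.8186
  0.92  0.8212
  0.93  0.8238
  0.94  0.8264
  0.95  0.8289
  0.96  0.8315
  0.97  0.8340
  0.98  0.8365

$48.76

σ√T = 0.29·√0.75 = 0.2511
ln(S/K) + (r + σ²/2)T = ln(190/240) + (0.042 + 0.29²/2)·0.75 = -0.2336 + 0.0630 = -0.1706
d₁ = -0.1706 / 0.2511 = -0.6792 → -0.68
d₂ = d₁ − σ√T = -0.6792 − 0.2511 = -0.9303 → -0.93
e^(−rT) = e^(−0.042·0.75) = 0.9690
N(−d₂) = N(0.93) = 0.8238;  N(−d₁) = N(0.68) = 0.7517
P = 240·0.9690·0.8238 − 190·0.7517 = 191.5829 − 142.8230 = 48.7599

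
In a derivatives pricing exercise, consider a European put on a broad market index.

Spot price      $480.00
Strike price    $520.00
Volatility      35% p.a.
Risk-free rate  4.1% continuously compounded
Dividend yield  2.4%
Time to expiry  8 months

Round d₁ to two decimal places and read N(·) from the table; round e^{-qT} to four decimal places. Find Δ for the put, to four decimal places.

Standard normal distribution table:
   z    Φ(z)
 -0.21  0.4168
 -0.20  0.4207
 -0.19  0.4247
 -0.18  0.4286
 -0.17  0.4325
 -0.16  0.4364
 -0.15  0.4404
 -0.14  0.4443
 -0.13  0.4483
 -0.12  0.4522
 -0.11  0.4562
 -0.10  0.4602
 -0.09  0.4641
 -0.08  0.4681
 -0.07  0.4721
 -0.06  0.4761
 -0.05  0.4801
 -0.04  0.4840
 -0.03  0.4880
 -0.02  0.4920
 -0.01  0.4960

σ√T = 0.35 × 0.8165 = 0.2858
ln(S/K) + (r − q + σ²/2)T = ln(480/520) + (0.041 − 0.024 + 0.35²/2)·0.6667 = -0.0800 + 0.0522 = -0.0279
d₁ = -0.0279 / 0.2858 = -0.0975 ≈ -0.10
N(d₁) = N(-0.10) = 0.4602
Δ_put = exp(−qT)·(N(d₁) − 1) = 0.9841·(0.4602 − 1) = -0.5312

-0.5312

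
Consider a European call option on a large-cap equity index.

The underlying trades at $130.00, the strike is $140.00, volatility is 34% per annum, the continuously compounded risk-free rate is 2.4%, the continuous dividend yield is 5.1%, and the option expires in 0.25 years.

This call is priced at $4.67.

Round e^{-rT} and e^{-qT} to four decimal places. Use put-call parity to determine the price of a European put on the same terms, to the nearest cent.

exp(−qT) = exp(−0.051·0.25) = 0.9873;  exp(−rT) = exp(−0.024·0.25) = 0.9940
Put-call parity: C − P = S·e^(−qT) − K·e^(−rT) = 130·0.9873 − 140·0.9940 = 128.3490 − 139.1600 = -10.8110
P = C − (C − P) = 4.67 − (-10.8110) = 15.4810

$15.48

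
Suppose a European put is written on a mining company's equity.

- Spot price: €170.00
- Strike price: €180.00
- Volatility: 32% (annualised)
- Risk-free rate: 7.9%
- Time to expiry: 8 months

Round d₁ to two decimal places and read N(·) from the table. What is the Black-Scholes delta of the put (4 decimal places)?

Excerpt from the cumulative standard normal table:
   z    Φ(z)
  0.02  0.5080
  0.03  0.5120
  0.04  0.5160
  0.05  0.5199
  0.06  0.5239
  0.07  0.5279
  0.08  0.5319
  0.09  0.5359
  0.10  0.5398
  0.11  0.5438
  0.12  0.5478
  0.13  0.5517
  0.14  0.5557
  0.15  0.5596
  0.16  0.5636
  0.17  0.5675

-0.4562

σ√T = 0.32 × 0.8165 = 0.2613
d₁ = [ln(170/180) + (0.079 + 0.32²/2)·0.6667] / 0.2613 = [-0.0572 + 0.0868] / 0.2613 = 0.1134 ≈ 0.11
N(d₁) = N(0.11) = 0.5438
Δ_put = N(d₁) − 1 = 0.5438 − 1 = -0.4562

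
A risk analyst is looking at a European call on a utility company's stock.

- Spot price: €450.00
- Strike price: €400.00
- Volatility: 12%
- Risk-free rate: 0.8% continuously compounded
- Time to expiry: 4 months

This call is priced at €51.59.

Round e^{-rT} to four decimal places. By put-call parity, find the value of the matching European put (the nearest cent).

€0.51

exp(−rT) = exp(−0.008·0.3333) = 0.9973
Put-call parity: C − P = S − K·e^(−rT) = 450 − 400·0.9973 = 450 − 398.9200 = 51.0800
P = C − (C − P) = 51.59 − (51.0800) = 0.5100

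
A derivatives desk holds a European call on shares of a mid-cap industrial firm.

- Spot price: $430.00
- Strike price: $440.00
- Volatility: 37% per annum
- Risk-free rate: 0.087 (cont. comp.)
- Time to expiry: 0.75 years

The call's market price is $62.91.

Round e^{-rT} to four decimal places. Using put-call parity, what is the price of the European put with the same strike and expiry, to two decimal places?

e^(−rT) = e^(−0.087·0.75) = 0.9368
Put-call parity: C − P = S − K·e^(−rT) = 430 − 440·0.9368 = 430 − 412.1920 = 17.8080
P = C − (C − P) = 62.91 − (17.8080) = 45.1020

$45.10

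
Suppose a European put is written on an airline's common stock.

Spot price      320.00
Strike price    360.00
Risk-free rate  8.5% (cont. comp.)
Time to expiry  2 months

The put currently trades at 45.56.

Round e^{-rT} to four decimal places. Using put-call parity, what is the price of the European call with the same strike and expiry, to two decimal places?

10.64

e^(−rT) = e^(−0.085·0.1667) = 0.9859
Put-call parity: C − P = S − K·e^(−rT) = 320 − 360·0.9859 = 320 − 354.9240 = -34.9240
C = P + (C − P) = 45.56 + (-34.9240) = 10.6360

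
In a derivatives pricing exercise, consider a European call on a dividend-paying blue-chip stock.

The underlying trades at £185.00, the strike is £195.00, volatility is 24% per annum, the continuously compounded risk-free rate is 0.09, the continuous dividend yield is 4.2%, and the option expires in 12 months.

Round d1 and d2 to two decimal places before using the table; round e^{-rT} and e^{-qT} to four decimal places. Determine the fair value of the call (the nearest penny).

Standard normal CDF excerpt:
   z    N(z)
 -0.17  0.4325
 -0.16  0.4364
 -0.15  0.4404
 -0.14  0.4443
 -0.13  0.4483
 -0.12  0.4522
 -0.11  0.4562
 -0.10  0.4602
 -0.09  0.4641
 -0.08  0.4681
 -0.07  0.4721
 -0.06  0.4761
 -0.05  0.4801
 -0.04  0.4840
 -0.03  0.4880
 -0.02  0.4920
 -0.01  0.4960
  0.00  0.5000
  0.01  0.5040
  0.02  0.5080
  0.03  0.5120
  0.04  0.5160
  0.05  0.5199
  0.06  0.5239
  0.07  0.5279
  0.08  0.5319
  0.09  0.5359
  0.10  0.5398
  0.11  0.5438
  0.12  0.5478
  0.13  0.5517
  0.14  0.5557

£16.58

T = 1;  σ√T = 0.2400
ln(S/K) + (r − q + σ²/2)T = ln(185/195) + (0.09 − 0.042 + 0.24²/2)·1 = -0.0526 + 0.0768 = 0.0242
d₁ = 0.0242 / 0.2400 = 0.1007 which rounds to 0.10
d₂ = d₁ − σ√T = 0.1007 − 0.2400 = -0.1393 which rounds to -0.14
exp(−qT) = exp(−0.042·1) = 0.9589;  exp(−rT) = exp(−0.09·1) = 0.9139
N(d₁) = N(0.10) = 0.5398;  N(d₂) = N(-0.14) = 0.4443
C = 185·0.9589·0.5398 − 195·0.9139·0.4443 = 95.7586 − 79.1789 = 16.5797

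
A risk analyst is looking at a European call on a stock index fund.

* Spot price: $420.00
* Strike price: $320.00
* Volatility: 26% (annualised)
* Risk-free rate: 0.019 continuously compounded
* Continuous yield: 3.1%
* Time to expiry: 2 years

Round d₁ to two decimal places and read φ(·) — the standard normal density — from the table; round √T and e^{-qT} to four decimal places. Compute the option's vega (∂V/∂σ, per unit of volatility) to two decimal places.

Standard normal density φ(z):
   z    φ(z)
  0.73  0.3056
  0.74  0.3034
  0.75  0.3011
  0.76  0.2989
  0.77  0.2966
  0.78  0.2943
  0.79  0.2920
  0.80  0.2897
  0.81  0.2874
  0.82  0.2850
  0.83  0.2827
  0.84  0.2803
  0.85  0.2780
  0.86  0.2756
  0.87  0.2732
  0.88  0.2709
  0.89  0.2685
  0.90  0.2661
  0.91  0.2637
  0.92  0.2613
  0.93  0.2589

σ√T = 0.26·√2 = 0.3677
ln(S/K) + (r − q + σ²/2)T = ln(420/320) + (0.019 − 0.031 + 0.26²/2)·2 = 0.2719 + 0.0436 = 0.3155
d₁ = 0.3155 / 0.3677 = 0.8581 which rounds to 0.86
√T = √2 = 1.4142
φ(d₁) = φ(0.86) = 0.2756
e^(−qT) = e^(−0.031·2) = 0.9399
vega = S·e^(−qT)·φ(d₁)·√T = 420·0.9399·0.2756·1.4142 = 153.8583

153.86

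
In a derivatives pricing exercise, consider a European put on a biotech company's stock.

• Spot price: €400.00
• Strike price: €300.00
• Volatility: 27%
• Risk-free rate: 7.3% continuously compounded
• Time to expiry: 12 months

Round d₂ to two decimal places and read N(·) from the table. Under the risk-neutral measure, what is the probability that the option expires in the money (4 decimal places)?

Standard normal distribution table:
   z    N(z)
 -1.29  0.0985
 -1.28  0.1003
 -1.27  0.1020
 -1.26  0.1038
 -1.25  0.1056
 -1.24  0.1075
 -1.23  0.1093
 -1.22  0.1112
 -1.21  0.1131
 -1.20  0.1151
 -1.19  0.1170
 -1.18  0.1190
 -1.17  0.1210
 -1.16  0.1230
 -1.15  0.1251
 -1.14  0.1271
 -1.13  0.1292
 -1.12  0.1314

0.1151

T = 1;  σ√T = 0.2700
d₁ = [ln(400/300) + (0.073 + ½·0.27²)·1] / (σ√T) = (0.2877 + 0.1094) / 0.2700 = 1.4709 ≈ 1.47
d₂ = 1.4709 − 0.2700 = 1.2009 ≈ 1.20
Pr(exercise) under Q = N(−d₂) = N(-1.20) = 0.1151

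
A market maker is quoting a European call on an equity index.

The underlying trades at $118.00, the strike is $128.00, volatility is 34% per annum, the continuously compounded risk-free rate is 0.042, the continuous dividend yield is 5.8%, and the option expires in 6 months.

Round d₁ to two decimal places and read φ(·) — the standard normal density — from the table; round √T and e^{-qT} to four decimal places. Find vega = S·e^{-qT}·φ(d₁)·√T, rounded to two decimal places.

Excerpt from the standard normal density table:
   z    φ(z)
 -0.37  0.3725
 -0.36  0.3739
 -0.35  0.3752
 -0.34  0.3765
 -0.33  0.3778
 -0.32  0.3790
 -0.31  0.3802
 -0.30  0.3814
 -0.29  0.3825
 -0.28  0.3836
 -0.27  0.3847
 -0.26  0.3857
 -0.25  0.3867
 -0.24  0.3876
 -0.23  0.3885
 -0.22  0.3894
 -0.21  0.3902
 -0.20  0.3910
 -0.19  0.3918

31.34

T = 0.5;  σ√T = 0.2404
d₁ = [ln(118/128) + (0.042 − 0.058 + 0.34²/2)·0.5] / 0.2404 = [-0.0813 + 0.0209] / 0.2404 = -0.2514 → -0.25
√T = √0.5 = 0.7071
φ(d₁) = φ(-0.25) = 0.3867
exp(−qT) = exp(−0.058·0.5) = 0.9714
vega = S·exp(−qT)·φ(d₁)·√T = 118·0.9714·0.3867·0.7071 = 31.3426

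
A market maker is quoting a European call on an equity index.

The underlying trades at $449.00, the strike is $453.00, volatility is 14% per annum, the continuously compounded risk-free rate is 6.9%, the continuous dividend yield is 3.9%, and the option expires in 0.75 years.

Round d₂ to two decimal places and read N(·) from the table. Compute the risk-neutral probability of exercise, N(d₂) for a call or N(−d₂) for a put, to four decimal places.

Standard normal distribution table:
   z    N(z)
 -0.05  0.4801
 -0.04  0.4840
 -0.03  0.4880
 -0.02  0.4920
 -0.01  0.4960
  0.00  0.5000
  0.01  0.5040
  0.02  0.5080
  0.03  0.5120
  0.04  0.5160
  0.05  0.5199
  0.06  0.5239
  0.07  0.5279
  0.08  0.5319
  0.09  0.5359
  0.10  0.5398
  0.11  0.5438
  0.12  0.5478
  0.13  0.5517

σ√T = 0.14 × 0.8660 = 0.1212
d₁ = [ln(449/453) + (0.069 − 0.039 + ½·0.14²)·0.75] / (σ√T) = (-0.0089 + 0.0299) / 0.1212 = 0.1730 ⇒ 0.17
d₂ = 0.1730 − 0.1212 = 0.0518 ⇒ 0.05
Risk-neutral Pr[S_T > K] = N(d₂) = N(0.05) = 0.5199

0.5199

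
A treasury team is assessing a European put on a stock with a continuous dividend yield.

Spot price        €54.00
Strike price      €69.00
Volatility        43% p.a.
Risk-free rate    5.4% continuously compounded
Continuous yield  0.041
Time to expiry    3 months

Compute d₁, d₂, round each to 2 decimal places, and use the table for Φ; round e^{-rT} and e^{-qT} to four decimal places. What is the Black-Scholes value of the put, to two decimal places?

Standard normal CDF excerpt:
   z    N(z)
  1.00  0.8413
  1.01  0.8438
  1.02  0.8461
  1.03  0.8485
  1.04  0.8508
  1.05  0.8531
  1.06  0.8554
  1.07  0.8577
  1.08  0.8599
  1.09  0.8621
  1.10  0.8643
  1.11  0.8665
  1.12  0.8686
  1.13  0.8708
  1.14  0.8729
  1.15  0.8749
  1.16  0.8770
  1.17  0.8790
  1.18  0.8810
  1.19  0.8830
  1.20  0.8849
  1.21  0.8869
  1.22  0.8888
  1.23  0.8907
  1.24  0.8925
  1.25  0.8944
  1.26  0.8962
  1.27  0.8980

σ√T = 0.43 × 0.5000 = 0.2150
d₁ = [ln(54/69) + (0.054 − 0.041 + 0.43²/2)·0.25] / 0.2150 = [-0.2451 + 0.0264] / 0.2150 = -1.0175 → -1.02
d₂ = d₁ − σ√T = -1.0175 − 0.2150 = -1.2325 → -1.23
exp(−qT) = exp(−0.041·0.25) = 0.9898;  exp(−rT) = exp(−0.054·0.25) = 0.9866
N(−d₂) = N(1.23) = 0.8907;  N(−d₁) = N(1.02) = 0.8461
P = 69·0.9866·0.8907 − 54·0.9898·0.8461 = 60.6348 − 45.2234 = 15.4114

€15.41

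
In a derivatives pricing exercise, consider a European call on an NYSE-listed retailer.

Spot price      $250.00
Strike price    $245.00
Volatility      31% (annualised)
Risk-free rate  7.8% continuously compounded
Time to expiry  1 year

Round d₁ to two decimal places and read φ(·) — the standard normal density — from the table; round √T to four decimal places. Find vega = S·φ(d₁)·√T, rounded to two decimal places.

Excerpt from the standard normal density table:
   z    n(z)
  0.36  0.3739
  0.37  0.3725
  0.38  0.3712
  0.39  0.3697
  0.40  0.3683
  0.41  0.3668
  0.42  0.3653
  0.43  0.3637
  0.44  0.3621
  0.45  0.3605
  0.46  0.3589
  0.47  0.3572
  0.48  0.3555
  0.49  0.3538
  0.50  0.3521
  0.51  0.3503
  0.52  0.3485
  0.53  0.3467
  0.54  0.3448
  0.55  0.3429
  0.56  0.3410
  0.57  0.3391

89.30

σ√T = 0.31 × 1.0000 = 0.3100
d₁ = [ln(250/245) + (0.078 + 0.31²/2)·1] / 0.3100 = [0.0202 + 0.1260] / 0.3100 = 0.4718 → 0.47
√T = √1 = 1.0000
φ(d₁) = φ(0.47) = 0.3572
vega = S·φ(d₁)·√T = 250·0.3572·1.0000 = 89.3000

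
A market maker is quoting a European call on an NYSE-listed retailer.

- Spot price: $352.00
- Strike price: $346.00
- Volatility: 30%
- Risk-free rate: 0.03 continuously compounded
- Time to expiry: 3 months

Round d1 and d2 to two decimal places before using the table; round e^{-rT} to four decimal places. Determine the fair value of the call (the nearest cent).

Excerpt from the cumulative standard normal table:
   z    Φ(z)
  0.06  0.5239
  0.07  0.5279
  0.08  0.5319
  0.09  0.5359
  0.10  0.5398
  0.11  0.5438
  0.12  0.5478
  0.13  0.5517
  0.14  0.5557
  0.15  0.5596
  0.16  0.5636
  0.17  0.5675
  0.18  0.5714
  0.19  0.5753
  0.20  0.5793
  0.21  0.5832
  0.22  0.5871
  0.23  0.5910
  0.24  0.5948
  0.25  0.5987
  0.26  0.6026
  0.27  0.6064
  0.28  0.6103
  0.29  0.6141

T = 0.25;  σ√T = 0.1500
d₁ = [ln(352/346) + (0.03 + ½·0.3²)·0.25] / (σ√T) = (0.0172 + 0.0187) / 0.1500 = 0.2396 ≈ 0.24
d₂ = 0.2396 − 0.1500 = 0.0896 ≈ 0.09
exp(−rT) = exp(−0.03·0.25) = 0.9925
N(d₁) = N(0.24) = 0.5948;  N(d₂) = N(0.09) = 0.5359
C = 352·0.5948 − 346·0.9925·0.5359 = 209.3696 − 184.0307 = 25.3389

$25.34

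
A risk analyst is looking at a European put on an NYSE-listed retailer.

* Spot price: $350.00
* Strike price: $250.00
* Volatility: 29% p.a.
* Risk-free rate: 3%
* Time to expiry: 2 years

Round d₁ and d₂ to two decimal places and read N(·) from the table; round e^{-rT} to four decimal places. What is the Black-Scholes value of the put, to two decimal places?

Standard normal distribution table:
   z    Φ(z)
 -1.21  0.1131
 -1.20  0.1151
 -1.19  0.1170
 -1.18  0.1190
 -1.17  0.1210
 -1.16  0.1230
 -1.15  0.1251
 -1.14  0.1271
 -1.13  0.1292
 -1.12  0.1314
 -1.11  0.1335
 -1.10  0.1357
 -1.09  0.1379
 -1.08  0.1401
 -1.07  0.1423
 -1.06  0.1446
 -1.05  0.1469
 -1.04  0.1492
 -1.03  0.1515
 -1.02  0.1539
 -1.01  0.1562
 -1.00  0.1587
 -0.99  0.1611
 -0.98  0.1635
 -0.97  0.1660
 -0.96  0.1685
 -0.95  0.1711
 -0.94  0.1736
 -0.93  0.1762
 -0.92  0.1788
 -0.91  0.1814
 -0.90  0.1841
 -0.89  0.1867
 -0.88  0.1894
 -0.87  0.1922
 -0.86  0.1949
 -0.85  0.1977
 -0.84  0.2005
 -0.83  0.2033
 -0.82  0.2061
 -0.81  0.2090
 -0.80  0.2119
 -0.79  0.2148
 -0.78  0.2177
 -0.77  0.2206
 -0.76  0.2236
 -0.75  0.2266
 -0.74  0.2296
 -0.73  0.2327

$10.30

T = 2;  σ√T = 0.4101
d₁ = [ln(350/250) + (0.03 + ½·0.29²)·2] / (σ√T) = (0.3365 + 0.1441) / 0.4101 = 1.1718 ⇒ 1.17
d₂ = 1.1718 − 0.4101 = 0.7617 ⇒ 0.76
exp(−rT) = exp(−0.03·2) = 0.9418
P = 250·0.9418·N(-0.76) − 350·N(-1.17) = 250·0.9418·0.2236 − 350·0.1210 = 52.6466 − 42.3500 = 10.2966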